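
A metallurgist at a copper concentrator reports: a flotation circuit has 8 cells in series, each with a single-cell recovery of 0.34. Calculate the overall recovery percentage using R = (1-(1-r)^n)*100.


96.3996%

Complement of single-cell recovery:
1 - r = 1 - 0.34 = 0.66
Raise to power n:
(1 - r)^8 = 0.66^8 = 0.03600406063
Overall recovery:
R = (1 - 0.03600406063) * 100
= 96.3996%


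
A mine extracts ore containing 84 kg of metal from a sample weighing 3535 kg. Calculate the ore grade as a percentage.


2.3762%

Ore grade = (metal mass / ore mass) * 100
= (84 / 3535) * 100
= 0.02376237624 * 100
= 2.3762%


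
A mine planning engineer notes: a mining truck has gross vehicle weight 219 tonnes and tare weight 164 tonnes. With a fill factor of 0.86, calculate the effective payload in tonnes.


Maximum payload = gross - tare
= 219 - 164 = 55 tonnes
Effective payload = max payload * fill factor
= 55 * 0.86
= 47.3 tonnes

47.3 tonnes


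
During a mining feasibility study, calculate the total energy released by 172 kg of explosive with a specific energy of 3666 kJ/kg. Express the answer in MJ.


Energy = mass * specific_energy / 1000
= 172 * 3666 / 1000
= 630552 / 1000
= 630.552 MJ

630.552 MJ


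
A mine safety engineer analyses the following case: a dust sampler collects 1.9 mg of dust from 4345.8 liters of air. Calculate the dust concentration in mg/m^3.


0.4372 mg/m^3

Convert liters to m^3: 1 m^3 = 1000 L
Concentration = mass / volume * 1000
= 1.9 / 4345.8 * 1000
= 0.0004372037369 * 1000
= 0.4372 mg/m^3


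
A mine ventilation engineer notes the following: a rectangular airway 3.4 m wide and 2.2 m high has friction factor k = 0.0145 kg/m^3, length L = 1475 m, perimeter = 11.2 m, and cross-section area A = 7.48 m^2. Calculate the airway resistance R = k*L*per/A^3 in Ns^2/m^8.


Compute the numerator:
k * L * per = 0.0145 * 1475 * 11.2
= 239.54
Compute the denominator:
A^3 = 7.48^3 = 418.508992
Resistance:
R = 239.54 / 418.508992
= 0.5724 Ns^2/m^8

0.5724 Ns^2/m^8


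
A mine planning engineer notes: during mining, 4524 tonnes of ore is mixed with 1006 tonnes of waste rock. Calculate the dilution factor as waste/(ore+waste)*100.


18.1917%

Total material = ore + waste
= 4524 + 1006 = 5530 tonnes
Dilution = waste / total * 100
= 1006 / 5530 * 100
= 0.1819168174 * 100
= 18.1917%


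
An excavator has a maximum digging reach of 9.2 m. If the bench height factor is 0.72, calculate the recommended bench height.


6.624 m

Bench height = reach * factor
= 9.2 * 0.72
= 6.624 m


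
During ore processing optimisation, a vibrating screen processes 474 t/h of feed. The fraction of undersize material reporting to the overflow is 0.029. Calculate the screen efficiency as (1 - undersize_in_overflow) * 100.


Screen efficiency = (1 - fraction of undersize in overflow) * 100
= (1 - 0.029) * 100
= 0.971 * 100
= 97.1%

97.1%


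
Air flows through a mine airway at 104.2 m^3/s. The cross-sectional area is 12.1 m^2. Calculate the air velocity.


8.6116 m/s

Velocity = flow rate / cross-sectional area
= 104.2 / 12.1
= 8.6116 m/s


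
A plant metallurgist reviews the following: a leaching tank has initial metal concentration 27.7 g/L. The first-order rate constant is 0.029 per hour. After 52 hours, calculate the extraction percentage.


77.8648%

Compute the exponent:
-k * t = -0.029 * 52 = -1.508
Remaining concentration:
C = 27.7 * exp(-1.508)
= 27.7 * 0.22135224
= 6.131457049 g/L
Extracted = 27.7 - 6.131457049 = 21.56854295 g/L
Extraction % = 21.56854295 / 27.7 * 100
= 77.8648%


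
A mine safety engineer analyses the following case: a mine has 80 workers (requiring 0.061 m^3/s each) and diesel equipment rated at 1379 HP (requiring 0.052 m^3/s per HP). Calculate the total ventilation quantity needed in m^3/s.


Airflow for workers:
Q_people = 80 * 0.061 = 4.88 m^3/s
Airflow for diesel equipment:
Q_diesel = 1379 * 0.052 = 71.708 m^3/s
Total ventilation:
Q_total = 4.88 + 71.708
= 76.588 m^3/s

76.588 m^3/s


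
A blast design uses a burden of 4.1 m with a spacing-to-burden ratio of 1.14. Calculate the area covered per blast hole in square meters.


First, find the spacing:
Spacing = burden * ratio = 4.1 * 1.14
= 4.674 m
Then, calculate the area:
Area = burden * spacing = 4.1 * 4.674
= 19.1634 m^2

19.1634 m^2


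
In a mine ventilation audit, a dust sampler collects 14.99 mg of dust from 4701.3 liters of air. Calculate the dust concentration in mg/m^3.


3.1885 mg/m^3

Convert liters to m^3: 1 m^3 = 1000 L
Concentration = mass / volume * 1000
= 14.99 / 4701.3 * 1000
= 0.003188479782 * 1000
= 3.1885 mg/m^3


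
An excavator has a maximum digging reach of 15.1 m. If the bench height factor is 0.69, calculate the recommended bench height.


Bench height = reach * factor
= 15.1 * 0.69
= 10.419 m

10.419 m


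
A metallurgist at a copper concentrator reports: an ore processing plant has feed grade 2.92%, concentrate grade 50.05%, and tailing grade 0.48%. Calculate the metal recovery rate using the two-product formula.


Using the two-product formula:
R = 100 * c * (f - t) / (f * (c - t))
Numerator = 100 * 50.05 * (2.92 - 0.48)
= 100 * 50.05 * 2.44
= 12212.2
Denominator = 2.92 * (50.05 - 0.48)
= 2.92 * 49.57
= 144.7444
R = 12212.2 / 144.7444
= 84.3708%

84.3708%


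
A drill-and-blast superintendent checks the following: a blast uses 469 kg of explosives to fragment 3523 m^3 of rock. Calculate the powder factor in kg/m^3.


0.1331 kg/m^3

Powder factor = explosive mass / rock volume
= 469 / 3523
= 0.1331 kg/m^3


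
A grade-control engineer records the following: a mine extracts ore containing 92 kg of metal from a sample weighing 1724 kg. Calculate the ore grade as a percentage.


Ore grade = (metal mass / ore mass) * 100
= (92 / 1724) * 100
= 0.05336426914 * 100
= 5.3364%

5.3364%


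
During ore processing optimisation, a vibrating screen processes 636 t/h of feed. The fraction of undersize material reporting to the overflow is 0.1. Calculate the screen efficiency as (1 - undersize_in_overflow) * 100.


90.0%

Screen efficiency = (1 - fraction of undersize in overflow) * 100
= (1 - 0.1) * 100
= 0.9 * 100
= 90.0%


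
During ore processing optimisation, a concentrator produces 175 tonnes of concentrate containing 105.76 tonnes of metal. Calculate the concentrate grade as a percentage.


Grade = (metal in concentrate / concentrate mass) * 100
= (105.76 / 175) * 100
= 0.6043428571 * 100
= 60.4343%

60.4343%


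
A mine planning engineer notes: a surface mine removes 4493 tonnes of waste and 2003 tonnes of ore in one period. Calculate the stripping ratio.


Stripping ratio = waste tonnage / ore tonnage
= 4493 / 2003
= 2.2431

2.2431


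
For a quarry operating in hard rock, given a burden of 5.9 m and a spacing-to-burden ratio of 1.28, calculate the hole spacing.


7.552 m

Spacing = burden * ratio
= 5.9 * 1.28
= 7.552 m


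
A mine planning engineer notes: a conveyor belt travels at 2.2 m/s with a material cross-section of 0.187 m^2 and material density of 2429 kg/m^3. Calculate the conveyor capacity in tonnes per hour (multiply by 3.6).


3597.4462 t/h

Volumetric flow = speed * area
= 2.2 * 0.187 = 0.4114 m^3/s
Mass flow = volumetric * density
= 0.4114 * 2429 = 999.2906 kg/s
Convert to t/h: multiply by 3.6
Capacity = 999.2906 * 3.6
= 3597.4462 t/h


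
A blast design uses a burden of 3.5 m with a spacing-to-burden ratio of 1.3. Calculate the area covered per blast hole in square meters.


15.925 m^2

First, find the spacing:
Spacing = burden * ratio = 3.5 * 1.3
= 4.55 m
Then, calculate the area:
Area = burden * spacing = 3.5 * 4.55
= 15.925 m^2


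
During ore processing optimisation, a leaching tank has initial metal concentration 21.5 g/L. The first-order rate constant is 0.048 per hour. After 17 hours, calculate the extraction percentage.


Compute the exponent:
-k * t = -0.048 * 17 = -0.816
Remaining concentration:
C = 21.5 * exp(-0.816)
= 21.5 * 0.4421969093
= 9.50723355 g/L
Extracted = 21.5 - 9.50723355 = 11.99276645 g/L
Extraction % = 11.99276645 / 21.5 * 100
= 55.7803%

55.7803%


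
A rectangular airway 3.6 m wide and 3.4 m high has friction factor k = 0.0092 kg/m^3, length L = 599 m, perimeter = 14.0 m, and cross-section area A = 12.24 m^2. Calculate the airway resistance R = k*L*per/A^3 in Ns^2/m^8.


0.0421 Ns^2/m^8

Compute the numerator:
k * L * per = 0.0092 * 599 * 14.0
= 77.1512
Compute the denominator:
A^3 = 12.24^3 = 1833.767424
Resistance:
R = 77.1512 / 1833.767424
= 0.0421 Ns^2/m^8


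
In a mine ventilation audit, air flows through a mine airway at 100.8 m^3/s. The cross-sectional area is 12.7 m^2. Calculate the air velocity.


Velocity = flow rate / cross-sectional area
= 100.8 / 12.7
= 7.937 m/s

7.937 m/s


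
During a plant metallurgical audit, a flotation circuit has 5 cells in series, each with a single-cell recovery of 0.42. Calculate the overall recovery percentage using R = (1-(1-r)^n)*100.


93.4364%

Complement of single-cell recovery:
1 - r = 1 - 0.42 = 0.58
Raise to power n:
(1 - r)^5 = 0.58^5 = 0.0656356768
Overall recovery:
R = (1 - 0.0656356768) * 100
= 93.4364%


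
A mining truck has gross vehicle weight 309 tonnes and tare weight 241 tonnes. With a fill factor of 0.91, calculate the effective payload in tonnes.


61.88 tonnes

Maximum payload = gross - tare
= 309 - 241 = 68 tonnes
Effective payload = max payload * fill factor
= 68 * 0.91
= 61.88 tonnes


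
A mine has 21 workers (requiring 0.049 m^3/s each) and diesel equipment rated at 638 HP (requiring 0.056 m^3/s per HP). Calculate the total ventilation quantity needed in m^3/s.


36.757 m^3/s

Airflow for workers:
Q_people = 21 * 0.049 = 1.029 m^3/s
Airflow for diesel equipment:
Q_diesel = 638 * 0.056 = 35.728 m^3/s
Total ventilation:
Q_total = 1.029 + 35.728
= 36.757 m^3/s


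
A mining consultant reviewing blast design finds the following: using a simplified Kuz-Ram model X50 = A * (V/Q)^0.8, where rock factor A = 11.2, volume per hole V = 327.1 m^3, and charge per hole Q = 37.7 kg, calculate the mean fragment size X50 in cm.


Compute V/Q:
V/Q = 327.1 / 37.7 = 8.676392573
Raise to the power 0.8:
(V/Q)^0.8 = 8.676392573^0.8 = 5.632112941
Multiply by A:
X50 = 11.2 * 5.632112941
= 63.0797 cm

63.0797 cm


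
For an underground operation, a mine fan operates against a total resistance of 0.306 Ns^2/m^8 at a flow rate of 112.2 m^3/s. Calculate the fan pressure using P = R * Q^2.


Compute Q^2:
Q^2 = 112.2^2 = 12588.84
Compute pressure:
P = R * Q^2 = 0.306 * 12588.84
= 3852.185 Pa

3852.185 Pa


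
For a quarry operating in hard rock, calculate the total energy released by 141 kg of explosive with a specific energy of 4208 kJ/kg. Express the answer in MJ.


Energy = mass * specific_energy / 1000
= 141 * 4208 / 1000
= 593328 / 1000
= 593.328 MJ

593.328 MJ


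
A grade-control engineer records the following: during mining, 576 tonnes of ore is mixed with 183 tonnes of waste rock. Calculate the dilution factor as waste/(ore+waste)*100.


24.1107%

Total material = ore + waste
= 576 + 183 = 759 tonnes
Dilution = waste / total * 100
= 183 / 759 * 100
= 0.2411067194 * 100
= 24.1107%


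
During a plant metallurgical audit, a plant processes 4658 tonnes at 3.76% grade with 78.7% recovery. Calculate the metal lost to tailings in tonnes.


37.305 tonnes

Total metal in feed:
= 4658 * 3.76 / 100 = 175.1408 tonnes
Metal recovered:
= 175.1408 * 78.7 / 100 = 137.8358096 tonnes
Metal lost to tailings:
= 175.1408 - 137.8358096
= 37.305 tonnes


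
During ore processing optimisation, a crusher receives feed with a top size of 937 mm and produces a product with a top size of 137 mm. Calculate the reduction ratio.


Reduction ratio = feed size / product size
= 937 / 137
= 6.8394

6.8394


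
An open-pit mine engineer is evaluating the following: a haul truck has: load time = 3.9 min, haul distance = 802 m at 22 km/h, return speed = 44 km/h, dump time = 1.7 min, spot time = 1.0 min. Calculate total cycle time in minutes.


Convert haul speed to m/min: 22 * 1000/60 = 366.6666667 m/min
Haul time = 802 / 366.6666667 = 2.187272727 min
Convert return speed to m/min: 44 * 1000/60 = 733.3333333 m/min
Return time = 802 / 733.3333333 = 1.093636364 min
Total cycle time:
= 3.9 + 2.187272727 + 1.7 + 1.093636364 + 1.0
= 9.8809 min

9.8809 min


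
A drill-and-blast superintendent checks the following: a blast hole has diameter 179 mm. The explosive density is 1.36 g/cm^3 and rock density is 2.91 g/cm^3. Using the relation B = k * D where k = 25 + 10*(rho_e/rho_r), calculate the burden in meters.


5.3116 m

First, compute k:
rho_e / rho_r = 1.36 / 2.91 = 0.4673539519
k = 25 + 10 * 0.4673539519 = 29.67353952
Then, compute burden:
B = k * D / 1000 = 29.67353952 * 179 / 1000
= 5311.563574 / 1000
= 5.3116 m


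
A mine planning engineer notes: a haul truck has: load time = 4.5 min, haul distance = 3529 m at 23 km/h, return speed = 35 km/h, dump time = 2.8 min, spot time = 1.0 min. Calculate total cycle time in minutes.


Convert haul speed to m/min: 23 * 1000/60 = 383.3333333 m/min
Haul time = 3529 / 383.3333333 = 9.206086957 min
Convert return speed to m/min: 35 * 1000/60 = 583.3333333 m/min
Return time = 3529 / 583.3333333 = 6.049714286 min
Total cycle time:
= 4.5 + 9.206086957 + 2.8 + 6.049714286 + 1.0
= 23.5558 min

23.5558 min


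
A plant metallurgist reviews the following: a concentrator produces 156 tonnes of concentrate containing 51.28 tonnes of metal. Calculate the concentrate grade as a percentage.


Grade = (metal in concentrate / concentrate mass) * 100
= (51.28 / 156) * 100
= 0.3287179487 * 100
= 32.8718%

32.8718%


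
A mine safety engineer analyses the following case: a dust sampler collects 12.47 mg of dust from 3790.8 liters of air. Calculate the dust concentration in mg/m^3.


3.2895 mg/m^3

Convert liters to m^3: 1 m^3 = 1000 L
Concentration = mass / volume * 1000
= 12.47 / 3790.8 * 1000
= 0.003289543104 * 1000
= 3.2895 mg/m^3


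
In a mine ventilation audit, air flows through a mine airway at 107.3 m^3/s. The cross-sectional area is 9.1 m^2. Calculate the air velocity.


Velocity = flow rate / cross-sectional area
= 107.3 / 9.1
= 11.7912 m/s

11.7912 m/s


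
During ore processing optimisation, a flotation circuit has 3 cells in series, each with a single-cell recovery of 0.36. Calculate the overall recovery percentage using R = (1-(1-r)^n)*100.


73.7856%

Complement of single-cell recovery:
1 - r = 1 - 0.36 = 0.64
Raise to power n:
(1 - r)^3 = 0.64^3 = 0.262144
Overall recovery:
R = (1 - 0.262144) * 100
= 73.7856%


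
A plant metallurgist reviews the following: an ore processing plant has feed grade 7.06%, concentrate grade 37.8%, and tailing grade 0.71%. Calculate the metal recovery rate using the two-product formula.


91.6651%

Using the two-product formula:
R = 100 * c * (f - t) / (f * (c - t))
Numerator = 100 * 37.8 * (7.06 - 0.71)
= 100 * 37.8 * 6.35
= 24003.0
Denominator = 7.06 * (37.8 - 0.71)
= 7.06 * 37.09
= 261.8554
R = 24003.0 / 261.8554
= 91.6651%


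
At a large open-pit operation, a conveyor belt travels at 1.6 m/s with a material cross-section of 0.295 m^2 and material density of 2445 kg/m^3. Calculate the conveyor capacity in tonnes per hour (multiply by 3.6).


4154.544 t/h

Volumetric flow = speed * area
= 1.6 * 0.295 = 0.472 m^3/s
Mass flow = volumetric * density
= 0.472 * 2445 = 1154.04 kg/s
Convert to t/h: multiply by 3.6
Capacity = 1154.04 * 3.6
= 4154.544 t/h


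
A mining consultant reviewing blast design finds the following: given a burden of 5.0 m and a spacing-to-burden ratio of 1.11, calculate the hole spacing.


5.55 m

Spacing = burden * ratio
= 5.0 * 1.11
= 5.55 m


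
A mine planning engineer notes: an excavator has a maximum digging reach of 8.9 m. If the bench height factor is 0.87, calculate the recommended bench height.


7.743 m

Bench height = reach * factor
= 8.9 * 0.87
= 7.743 m


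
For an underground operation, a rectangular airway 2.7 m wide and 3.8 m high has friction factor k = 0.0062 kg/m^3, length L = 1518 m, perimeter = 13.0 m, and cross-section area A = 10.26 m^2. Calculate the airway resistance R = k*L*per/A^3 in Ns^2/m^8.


0.1133 Ns^2/m^8

Compute the numerator:
k * L * per = 0.0062 * 1518 * 13.0
= 122.3508
Compute the denominator:
A^3 = 10.26^3 = 1080.045576
Resistance:
R = 122.3508 / 1080.045576
= 0.1133 Ns^2/m^8


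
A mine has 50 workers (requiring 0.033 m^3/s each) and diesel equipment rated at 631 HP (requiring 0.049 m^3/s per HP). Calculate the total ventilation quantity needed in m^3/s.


Airflow for workers:
Q_people = 50 * 0.033 = 1.65 m^3/s
Airflow for diesel equipment:
Q_diesel = 631 * 0.049 = 30.919 m^3/s
Total ventilation:
Q_total = 1.65 + 30.919
= 32.569 m^3/s

32.569 m^3/s


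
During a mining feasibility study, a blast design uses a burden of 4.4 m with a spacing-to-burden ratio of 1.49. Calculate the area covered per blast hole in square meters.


28.8464 m^2

First, find the spacing:
Spacing = burden * ratio = 4.4 * 1.49
= 6.556 m
Then, calculate the area:
Area = burden * spacing = 4.4 * 6.556
= 28.8464 m^2


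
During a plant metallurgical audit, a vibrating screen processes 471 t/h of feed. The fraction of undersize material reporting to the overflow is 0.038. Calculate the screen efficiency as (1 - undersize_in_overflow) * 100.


96.2%

Screen efficiency = (1 - fraction of undersize in overflow) * 100
= (1 - 0.038) * 100
= 0.962 * 100
= 96.2%


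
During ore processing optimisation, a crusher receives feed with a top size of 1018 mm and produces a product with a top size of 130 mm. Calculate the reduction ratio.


Reduction ratio = feed size / product size
= 1018 / 130
= 7.8308

7.8308


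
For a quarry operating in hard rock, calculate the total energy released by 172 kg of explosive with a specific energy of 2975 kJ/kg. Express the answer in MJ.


511.7 MJ

Energy = mass * specific_energy / 1000
= 172 * 2975 / 1000
= 511700 / 1000
= 511.7 MJ


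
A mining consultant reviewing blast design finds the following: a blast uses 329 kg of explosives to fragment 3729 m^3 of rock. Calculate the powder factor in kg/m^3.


Powder factor = explosive mass / rock volume
= 329 / 3729
= 0.0882 kg/m^3

0.0882 kg/m^3


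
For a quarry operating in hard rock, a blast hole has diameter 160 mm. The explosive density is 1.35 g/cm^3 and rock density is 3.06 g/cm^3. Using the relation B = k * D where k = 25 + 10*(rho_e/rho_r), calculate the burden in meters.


First, compute k:
rho_e / rho_r = 1.35 / 3.06 = 0.4411764706
k = 25 + 10 * 0.4411764706 = 29.41176471
Then, compute burden:
B = k * D / 1000 = 29.41176471 * 160 / 1000
= 4705.882353 / 1000
= 4.7059 m

4.7059 m


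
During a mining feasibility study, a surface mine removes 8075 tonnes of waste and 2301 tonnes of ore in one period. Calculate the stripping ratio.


Stripping ratio = waste tonnage / ore tonnage
= 8075 / 2301
= 3.5093

3.5093


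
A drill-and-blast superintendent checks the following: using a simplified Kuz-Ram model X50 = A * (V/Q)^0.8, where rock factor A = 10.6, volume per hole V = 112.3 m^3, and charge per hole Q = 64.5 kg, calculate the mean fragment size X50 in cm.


16.5182 cm

Compute V/Q:
V/Q = 112.3 / 64.5 = 1.741085271
Raise to the power 0.8:
(V/Q)^0.8 = 1.741085271^0.8 = 1.558317807
Multiply by A:
X50 = 10.6 * 1.558317807
= 16.5182 cm


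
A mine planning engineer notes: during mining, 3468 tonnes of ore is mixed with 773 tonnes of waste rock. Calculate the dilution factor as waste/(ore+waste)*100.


Total material = ore + waste
= 3468 + 773 = 4241 tonnes
Dilution = waste / total * 100
= 773 / 4241 * 100
= 0.1822683329 * 100
= 18.2268%

18.2268%


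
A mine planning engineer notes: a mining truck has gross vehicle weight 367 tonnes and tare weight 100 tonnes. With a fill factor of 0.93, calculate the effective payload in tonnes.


Maximum payload = gross - tare
= 367 - 100 = 267 tonnes
Effective payload = max payload * fill factor
= 267 * 0.93
= 248.31 tonnes

248.31 tonnes


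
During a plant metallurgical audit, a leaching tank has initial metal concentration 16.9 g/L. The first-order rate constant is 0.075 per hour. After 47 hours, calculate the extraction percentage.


97.0548%

Compute the exponent:
-k * t = -0.075 * 47 = -3.525
Remaining concentration:
C = 16.9 * exp(-3.525)
= 16.9 * 0.02945180737
= 0.4977355445 g/L
Extracted = 16.9 - 0.4977355445 = 16.40226446 g/L
Extraction % = 16.40226446 / 16.9 * 100
= 97.0548%


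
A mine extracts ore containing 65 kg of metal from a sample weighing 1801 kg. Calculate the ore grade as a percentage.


3.6091%

Ore grade = (metal mass / ore mass) * 100
= (65 / 1801) * 100
= 0.03609106052 * 100
= 3.6091%


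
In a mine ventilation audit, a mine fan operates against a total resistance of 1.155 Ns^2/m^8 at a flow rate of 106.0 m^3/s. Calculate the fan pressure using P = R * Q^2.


12977.58 Pa

Compute Q^2:
Q^2 = 106.0^2 = 11236.0
Compute pressure:
P = R * Q^2 = 1.155 * 11236.0
= 12977.58 Pa


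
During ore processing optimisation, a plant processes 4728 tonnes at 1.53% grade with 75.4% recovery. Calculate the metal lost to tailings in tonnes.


17.7952 tonnes

Total metal in feed:
= 4728 * 1.53 / 100 = 72.3384 tonnes
Metal recovered:
= 72.3384 * 75.4 / 100 = 54.5431536 tonnes
Metal lost to tailings:
= 72.3384 - 54.5431536
= 17.7952 tonnes


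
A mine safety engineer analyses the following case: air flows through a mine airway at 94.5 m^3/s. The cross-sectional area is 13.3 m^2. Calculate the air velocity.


Velocity = flow rate / cross-sectional area
= 94.5 / 13.3
= 7.1053 m/s

7.1053 m/s


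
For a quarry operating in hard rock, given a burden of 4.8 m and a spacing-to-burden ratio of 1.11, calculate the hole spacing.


5.328 m

Spacing = burden * ratio
= 4.8 * 1.11
= 5.328 m


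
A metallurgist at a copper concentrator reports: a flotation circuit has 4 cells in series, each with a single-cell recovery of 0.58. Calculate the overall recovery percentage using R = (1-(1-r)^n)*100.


96.8883%

Complement of single-cell recovery:
1 - r = 1 - 0.58 = 0.42
Raise to power n:
(1 - r)^4 = 0.42^4 = 0.03111696
Overall recovery:
R = (1 - 0.03111696) * 100
= 96.8883%


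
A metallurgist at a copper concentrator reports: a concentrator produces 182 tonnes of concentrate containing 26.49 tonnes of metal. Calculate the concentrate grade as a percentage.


Grade = (metal in concentrate / concentrate mass) * 100
= (26.49 / 182) * 100
= 0.1455494505 * 100
= 14.5549%

14.5549%


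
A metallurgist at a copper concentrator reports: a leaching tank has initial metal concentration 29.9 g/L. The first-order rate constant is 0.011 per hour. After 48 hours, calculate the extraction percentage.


41.0217%

Compute the exponent:
-k * t = -0.011 * 48 = -0.528
Remaining concentration:
C = 29.9 * exp(-0.528)
= 29.9 * 0.5897833576
= 17.63452239 g/L
Extracted = 29.9 - 17.63452239 = 12.26547761 g/L
Extraction % = 12.26547761 / 29.9 * 100
= 41.0217%


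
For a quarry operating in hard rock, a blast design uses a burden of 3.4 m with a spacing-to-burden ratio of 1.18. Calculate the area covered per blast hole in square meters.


13.6408 m^2

First, find the spacing:
Spacing = burden * ratio = 3.4 * 1.18
= 4.012 m
Then, calculate the area:
Area = burden * spacing = 3.4 * 4.012
= 13.6408 m^2


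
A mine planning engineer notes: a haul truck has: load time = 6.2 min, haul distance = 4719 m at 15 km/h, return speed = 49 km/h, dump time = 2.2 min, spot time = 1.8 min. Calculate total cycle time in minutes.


34.8544 min

Convert haul speed to m/min: 15 * 1000/60 = 250 m/min
Haul time = 4719 / 250 = 18.876 min
Convert return speed to m/min: 49 * 1000/60 = 816.6666667 m/min
Return time = 4719 / 816.6666667 = 5.778367347 min
Total cycle time:
= 6.2 + 18.876 + 2.2 + 5.778367347 + 1.8
= 34.8544 min


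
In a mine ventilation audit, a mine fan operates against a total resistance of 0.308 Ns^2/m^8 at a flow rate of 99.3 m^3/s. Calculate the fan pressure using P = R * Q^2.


Compute Q^2:
Q^2 = 99.3^2 = 9860.49
Compute pressure:
P = R * Q^2 = 0.308 * 9860.49
= 3037.0309 Pa

3037.0309 Pa


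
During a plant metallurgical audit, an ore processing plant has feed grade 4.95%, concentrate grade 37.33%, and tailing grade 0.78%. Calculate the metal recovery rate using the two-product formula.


Using the two-product formula:
R = 100 * c * (f - t) / (f * (c - t))
Numerator = 100 * 37.33 * (4.95 - 0.78)
= 100 * 37.33 * 4.17
= 15566.61
Denominator = 4.95 * (37.33 - 0.78)
= 4.95 * 36.55
= 180.9225
R = 15566.61 / 180.9225
= 86.0402%

86.0402%


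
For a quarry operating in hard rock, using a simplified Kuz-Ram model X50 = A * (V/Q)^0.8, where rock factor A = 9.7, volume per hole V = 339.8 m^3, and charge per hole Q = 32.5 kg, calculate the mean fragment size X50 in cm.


Compute V/Q:
V/Q = 339.8 / 32.5 = 10.45538462
Raise to the power 0.8:
(V/Q)^0.8 = 10.45538462^0.8 = 6.538407903
Multiply by A:
X50 = 9.7 * 6.538407903
= 63.4226 cm

63.4226 cm


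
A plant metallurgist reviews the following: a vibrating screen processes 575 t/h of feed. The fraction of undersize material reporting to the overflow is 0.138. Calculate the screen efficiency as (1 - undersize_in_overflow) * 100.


86.2%

Screen efficiency = (1 - fraction of undersize in overflow) * 100
= (1 - 0.138) * 100
= 0.862 * 100
= 86.2%


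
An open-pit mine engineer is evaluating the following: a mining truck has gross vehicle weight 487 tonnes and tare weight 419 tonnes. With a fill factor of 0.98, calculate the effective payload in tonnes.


Maximum payload = gross - tare
= 487 - 419 = 68 tonnes
Effective payload = max payload * fill factor
= 68 * 0.98
= 66.64 tonnes

66.64 tonnes


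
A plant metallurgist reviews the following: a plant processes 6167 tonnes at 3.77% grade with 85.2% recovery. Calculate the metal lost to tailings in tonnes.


Total metal in feed:
= 6167 * 3.77 / 100 = 232.4959 tonnes
Metal recovered:
= 232.4959 * 85.2 / 100 = 198.0865068 tonnes
Metal lost to tailings:
= 232.4959 - 198.0865068
= 34.4094 tonnes

34.4094 tonnes


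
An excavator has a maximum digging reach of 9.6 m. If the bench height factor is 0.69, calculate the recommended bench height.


6.624 m

Bench height = reach * factor
= 9.6 * 0.69
= 6.624 m


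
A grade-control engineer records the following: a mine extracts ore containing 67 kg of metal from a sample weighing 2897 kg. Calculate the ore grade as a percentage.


2.3127%

Ore grade = (metal mass / ore mass) * 100
= (67 / 2897) * 100
= 0.02312737314 * 100
= 2.3127%


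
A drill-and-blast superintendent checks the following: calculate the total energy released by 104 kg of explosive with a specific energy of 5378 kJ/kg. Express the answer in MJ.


559.312 MJ

Energy = mass * specific_energy / 1000
= 104 * 5378 / 1000
= 559312 / 1000
= 559.312 MJ


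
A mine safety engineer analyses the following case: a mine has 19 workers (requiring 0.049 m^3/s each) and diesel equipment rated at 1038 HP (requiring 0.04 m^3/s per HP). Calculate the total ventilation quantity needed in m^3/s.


Airflow for workers:
Q_people = 19 * 0.049 = 0.931 m^3/s
Airflow for diesel equipment:
Q_diesel = 1038 * 0.04 = 41.52 m^3/s
Total ventilation:
Q_total = 0.931 + 41.52
= 42.451 m^3/s

42.451 m^3/s


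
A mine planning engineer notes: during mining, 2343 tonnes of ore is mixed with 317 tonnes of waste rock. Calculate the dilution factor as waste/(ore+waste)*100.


Total material = ore + waste
= 2343 + 317 = 2660 tonnes
Dilution = waste / total * 100
= 317 / 2660 * 100
= 0.1191729323 * 100
= 11.9173%

11.9173%


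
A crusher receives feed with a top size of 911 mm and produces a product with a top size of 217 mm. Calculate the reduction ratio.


4.1982

Reduction ratio = feed size / product size
= 911 / 217
= 4.1982


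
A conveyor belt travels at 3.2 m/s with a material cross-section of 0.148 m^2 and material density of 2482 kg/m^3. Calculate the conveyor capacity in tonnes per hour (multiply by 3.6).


Volumetric flow = speed * area
= 3.2 * 0.148 = 0.4736 m^3/s
Mass flow = volumetric * density
= 0.4736 * 2482 = 1175.4752 kg/s
Convert to t/h: multiply by 3.6
Capacity = 1175.4752 * 3.6
= 4231.7107 t/h

4231.7107 t/h


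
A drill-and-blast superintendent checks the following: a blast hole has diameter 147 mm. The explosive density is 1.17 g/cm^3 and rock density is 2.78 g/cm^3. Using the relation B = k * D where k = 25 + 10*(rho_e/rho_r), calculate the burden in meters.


4.2937 m

First, compute k:
rho_e / rho_r = 1.17 / 2.78 = 0.4208633094
k = 25 + 10 * 0.4208633094 = 29.20863309
Then, compute burden:
B = k * D / 1000 = 29.20863309 * 147 / 1000
= 4293.669065 / 1000
= 4.2937 m


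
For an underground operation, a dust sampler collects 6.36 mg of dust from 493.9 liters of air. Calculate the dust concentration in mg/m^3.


12.8771 mg/m^3

Convert liters to m^3: 1 m^3 = 1000 L
Concentration = mass / volume * 1000
= 6.36 / 493.9 * 1000
= 0.01287710063 * 1000
= 12.8771 mg/m^3


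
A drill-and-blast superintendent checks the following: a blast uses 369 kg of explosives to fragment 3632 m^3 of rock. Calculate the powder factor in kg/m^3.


0.1016 kg/m^3

Powder factor = explosive mass / rock volume
= 369 / 3632
= 0.1016 kg/m^3


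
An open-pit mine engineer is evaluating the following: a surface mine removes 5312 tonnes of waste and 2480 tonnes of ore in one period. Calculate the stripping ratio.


2.1419

Stripping ratio = waste tonnage / ore tonnage
= 5312 / 2480
= 2.1419


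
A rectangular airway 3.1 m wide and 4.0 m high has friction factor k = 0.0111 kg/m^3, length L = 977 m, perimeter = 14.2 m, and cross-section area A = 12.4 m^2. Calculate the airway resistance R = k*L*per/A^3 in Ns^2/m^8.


0.0808 Ns^2/m^8

Compute the numerator:
k * L * per = 0.0111 * 977 * 14.2
= 153.99474
Compute the denominator:
A^3 = 12.4^3 = 1906.624
Resistance:
R = 153.99474 / 1906.624
= 0.0808 Ns^2/m^8


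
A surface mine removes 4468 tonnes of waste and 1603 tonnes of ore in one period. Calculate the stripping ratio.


2.7873

Stripping ratio = waste tonnage / ore tonnage
= 4468 / 1603
= 2.7873


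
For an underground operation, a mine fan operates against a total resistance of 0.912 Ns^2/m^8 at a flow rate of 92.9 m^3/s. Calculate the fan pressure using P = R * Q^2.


7870.9339 Pa

Compute Q^2:
Q^2 = 92.9^2 = 8630.41
Compute pressure:
P = R * Q^2 = 0.912 * 8630.41
= 7870.9339 Pa


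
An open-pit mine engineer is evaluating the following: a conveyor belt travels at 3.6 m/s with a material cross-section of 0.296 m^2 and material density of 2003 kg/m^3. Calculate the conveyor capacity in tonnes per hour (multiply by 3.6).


Volumetric flow = speed * area
= 3.6 * 0.296 = 1.0656 m^3/s
Mass flow = volumetric * density
= 1.0656 * 2003 = 2134.3968 kg/s
Convert to t/h: multiply by 3.6
Capacity = 2134.3968 * 3.6
= 7683.8285 t/h

7683.8285 t/h


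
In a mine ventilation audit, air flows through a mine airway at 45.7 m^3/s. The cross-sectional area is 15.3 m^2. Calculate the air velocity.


Velocity = flow rate / cross-sectional area
= 45.7 / 15.3
= 2.9869 m/s

2.9869 m/s


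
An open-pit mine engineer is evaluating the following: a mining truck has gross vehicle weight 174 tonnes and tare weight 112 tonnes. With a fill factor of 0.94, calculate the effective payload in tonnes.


58.28 tonnes

Maximum payload = gross - tare
= 174 - 112 = 62 tonnes
Effective payload = max payload * fill factor
= 62 * 0.94
= 58.28 tonnes


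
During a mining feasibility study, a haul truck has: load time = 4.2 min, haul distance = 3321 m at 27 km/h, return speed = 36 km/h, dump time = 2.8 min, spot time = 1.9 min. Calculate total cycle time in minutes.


21.815 min

Convert haul speed to m/min: 27 * 1000/60 = 450 m/min
Haul time = 3321 / 450 = 7.38 min
Convert return speed to m/min: 36 * 1000/60 = 600 m/min
Return time = 3321 / 600 = 5.535 min
Total cycle time:
= 4.2 + 7.38 + 2.8 + 5.535 + 1.9
= 21.815 min


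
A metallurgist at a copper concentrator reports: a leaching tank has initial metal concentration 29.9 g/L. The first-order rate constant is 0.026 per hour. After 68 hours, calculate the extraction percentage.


82.9326%

Compute the exponent:
-k * t = -0.026 * 68 = -1.768
Remaining concentration:
C = 29.9 * exp(-1.768)
= 29.9 * 0.1706739957
= 5.103152471 g/L
Extracted = 29.9 - 5.103152471 = 24.79684753 g/L
Extraction % = 24.79684753 / 29.9 * 100
= 82.9326%


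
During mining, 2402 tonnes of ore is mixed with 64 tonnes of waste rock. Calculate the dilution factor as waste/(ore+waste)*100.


2.5953%

Total material = ore + waste
= 2402 + 64 = 2466 tonnes
Dilution = waste / total * 100
= 64 / 2466 * 100
= 0.02595296026 * 100
= 2.5953%


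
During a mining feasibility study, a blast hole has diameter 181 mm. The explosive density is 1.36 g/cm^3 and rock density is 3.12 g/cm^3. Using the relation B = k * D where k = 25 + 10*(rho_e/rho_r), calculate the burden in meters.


First, compute k:
rho_e / rho_r = 1.36 / 3.12 = 0.4358974359
k = 25 + 10 * 0.4358974359 = 29.35897436
Then, compute burden:
B = k * D / 1000 = 29.35897436 * 181 / 1000
= 5313.974359 / 1000
= 5.314 m

5.314 m


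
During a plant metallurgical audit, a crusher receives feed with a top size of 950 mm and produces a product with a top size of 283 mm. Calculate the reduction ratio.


Reduction ratio = feed size / product size
= 950 / 283
= 3.3569

3.3569


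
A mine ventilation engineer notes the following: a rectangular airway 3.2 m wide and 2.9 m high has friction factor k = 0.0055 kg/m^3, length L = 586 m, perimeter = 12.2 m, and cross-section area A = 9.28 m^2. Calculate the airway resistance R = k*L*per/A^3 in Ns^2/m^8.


Compute the numerator:
k * L * per = 0.0055 * 586 * 12.2
= 39.3206
Compute the denominator:
A^3 = 9.28^3 = 799.178752
Resistance:
R = 39.3206 / 799.178752
= 0.0492 Ns^2/m^8

0.0492 Ns^2/m^8


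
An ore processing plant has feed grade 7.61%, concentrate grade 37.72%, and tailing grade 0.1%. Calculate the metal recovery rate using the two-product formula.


Using the two-product formula:
R = 100 * c * (f - t) / (f * (c - t))
Numerator = 100 * 37.72 * (7.61 - 0.1)
= 100 * 37.72 * 7.51
= 28327.72
Denominator = 7.61 * (37.72 - 0.1)
= 7.61 * 37.62
= 286.2882
R = 28327.72 / 286.2882
= 98.9483%

98.9483%


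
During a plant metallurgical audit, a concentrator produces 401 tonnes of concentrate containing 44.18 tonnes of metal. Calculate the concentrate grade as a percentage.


Grade = (metal in concentrate / concentrate mass) * 100
= (44.18 / 401) * 100
= 0.1101745636 * 100
= 11.0175%

11.0175%


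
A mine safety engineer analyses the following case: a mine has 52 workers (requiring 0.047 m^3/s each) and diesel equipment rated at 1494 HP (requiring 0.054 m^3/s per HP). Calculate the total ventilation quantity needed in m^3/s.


Airflow for workers:
Q_people = 52 * 0.047 = 2.444 m^3/s
Airflow for diesel equipment:
Q_diesel = 1494 * 0.054 = 80.676 m^3/s
Total ventilation:
Q_total = 2.444 + 80.676
= 83.12 m^3/s

83.12 m^3/s


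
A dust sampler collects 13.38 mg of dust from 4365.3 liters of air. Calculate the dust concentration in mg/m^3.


Convert liters to m^3: 1 m^3 = 1000 L
Concentration = mass / volume * 1000
= 13.38 / 4365.3 * 1000
= 0.003065081438 * 1000
= 3.0651 mg/m^3

3.0651 mg/m^3


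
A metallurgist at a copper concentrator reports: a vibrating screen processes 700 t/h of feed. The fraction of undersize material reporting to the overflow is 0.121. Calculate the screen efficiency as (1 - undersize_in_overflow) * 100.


87.9%

Screen efficiency = (1 - fraction of undersize in overflow) * 100
= (1 - 0.121) * 100
= 0.879 * 100
= 87.9%


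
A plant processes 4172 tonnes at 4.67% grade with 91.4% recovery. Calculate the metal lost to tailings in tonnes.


Total metal in feed:
= 4172 * 4.67 / 100 = 194.8324 tonnes
Metal recovered:
= 194.8324 * 91.4 / 100 = 178.0768136 tonnes
Metal lost to tailings:
= 194.8324 - 178.0768136
= 16.7556 tonnes

16.7556 tonnes


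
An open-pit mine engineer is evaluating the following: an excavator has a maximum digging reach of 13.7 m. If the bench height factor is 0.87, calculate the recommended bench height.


Bench height = reach * factor
= 13.7 * 0.87
= 11.919 m

11.919 m


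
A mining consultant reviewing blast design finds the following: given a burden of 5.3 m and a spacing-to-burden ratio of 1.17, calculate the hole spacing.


6.201 m

Spacing = burden * ratio
= 5.3 * 1.17
= 6.201 m


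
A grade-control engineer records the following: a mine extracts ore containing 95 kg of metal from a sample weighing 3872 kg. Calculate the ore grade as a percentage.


2.4535%

Ore grade = (metal mass / ore mass) * 100
= (95 / 3872) * 100
= 0.02453512397 * 100
= 2.4535%


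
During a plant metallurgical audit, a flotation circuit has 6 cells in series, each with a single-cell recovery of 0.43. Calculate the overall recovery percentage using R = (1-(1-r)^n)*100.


Complement of single-cell recovery:
1 - r = 1 - 0.43 = 0.57
Raise to power n:
(1 - r)^6 = 0.57^6 = 0.03429644725
Overall recovery:
R = (1 - 0.03429644725) * 100
= 96.5704%

96.5704%


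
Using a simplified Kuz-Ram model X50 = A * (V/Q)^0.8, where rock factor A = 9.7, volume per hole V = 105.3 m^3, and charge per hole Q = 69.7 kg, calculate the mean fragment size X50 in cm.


Compute V/Q:
V/Q = 105.3 / 69.7 = 1.510760402
Raise to the power 0.8:
(V/Q)^0.8 = 1.510760402^0.8 = 1.39109399
Multiply by A:
X50 = 9.7 * 1.39109399
= 13.4936 cm

13.4936 cm


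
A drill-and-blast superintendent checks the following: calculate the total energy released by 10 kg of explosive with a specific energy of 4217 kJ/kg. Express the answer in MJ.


42.17 MJ

Energy = mass * specific_energy / 1000
= 10 * 4217 / 1000
= 42170 / 1000
= 42.17 MJ


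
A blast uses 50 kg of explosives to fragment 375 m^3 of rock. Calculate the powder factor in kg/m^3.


Powder factor = explosive mass / rock volume
= 50 / 375
= 0.1333 kg/m^3

0.1333 kg/m^3


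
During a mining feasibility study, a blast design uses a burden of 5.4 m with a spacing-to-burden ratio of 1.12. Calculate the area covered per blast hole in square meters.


First, find the spacing:
Spacing = burden * ratio = 5.4 * 1.12
= 6.048 m
Then, calculate the area:
Area = burden * spacing = 5.4 * 6.048
= 32.6592 m^2

32.6592 m^2


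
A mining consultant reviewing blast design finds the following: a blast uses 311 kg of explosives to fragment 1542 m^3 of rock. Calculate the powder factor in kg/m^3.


Powder factor = explosive mass / rock volume
= 311 / 1542
= 0.2017 kg/m^3

0.2017 kg/m^3


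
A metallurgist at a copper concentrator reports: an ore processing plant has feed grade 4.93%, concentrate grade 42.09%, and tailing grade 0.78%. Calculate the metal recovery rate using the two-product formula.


Using the two-product formula:
R = 100 * c * (f - t) / (f * (c - t))
Numerator = 100 * 42.09 * (4.93 - 0.78)
= 100 * 42.09 * 4.15
= 17467.35
Denominator = 4.93 * (42.09 - 0.78)
= 4.93 * 41.31
= 203.6583
R = 17467.35 / 203.6583
= 85.7679%

85.7679%


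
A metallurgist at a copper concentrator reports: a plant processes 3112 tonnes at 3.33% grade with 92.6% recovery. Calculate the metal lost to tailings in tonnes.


7.6686 tonnes

Total metal in feed:
= 3112 * 3.33 / 100 = 103.6296 tonnes
Metal recovered:
= 103.6296 * 92.6 / 100 = 95.9610096 tonnes
Metal lost to tailings:
= 103.6296 - 95.9610096
= 7.6686 tonnes


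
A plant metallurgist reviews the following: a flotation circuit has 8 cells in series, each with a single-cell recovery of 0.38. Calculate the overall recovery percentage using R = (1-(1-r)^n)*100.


Complement of single-cell recovery:
1 - r = 1 - 0.38 = 0.62
Raise to power n:
(1 - r)^8 = 0.62^8 = 0.02183401056
Overall recovery:
R = (1 - 0.02183401056) * 100
= 97.8166%

97.8166%
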